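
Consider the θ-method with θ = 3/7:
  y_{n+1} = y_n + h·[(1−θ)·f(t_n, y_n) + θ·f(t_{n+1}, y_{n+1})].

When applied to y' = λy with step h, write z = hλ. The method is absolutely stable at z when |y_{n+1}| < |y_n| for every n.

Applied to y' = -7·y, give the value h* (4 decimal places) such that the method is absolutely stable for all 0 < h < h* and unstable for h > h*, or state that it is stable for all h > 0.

(-14.0000,0); λ=-7 ⇒ h* = (14)/7 = 2.0000.

With y'=λy (z=hλ):
  y_{n+1} = y_n + z·[4/7·y_n + 3/7·y_{n+1}] ⇒ (1 − 3/7z)y_{n+1} = (1 + 4/7z)y_n
  ⇒ R(z) = (1 + 4/7z)/(1 − 3/7z).

Boundary: |R(x)|=1, x<0.
x=-1.71: |R|=0.0132
R=−1: 1+4/7x = −1+3/7x ⇒ -1/7x=2 ⇒ x=2/(-1/7)=-14.0000
Confirm numerically:
  x=-12.298: |R|=0.96122 <1
  x=-10.423: |R|=0.90653 <1
  x=-8.041: |R|=0.80853 <1
  x=-14.376: |R|=1.00750 >1
  x=-14.209: |R|=1.00421 >1
Stable set (-14.0000, 0).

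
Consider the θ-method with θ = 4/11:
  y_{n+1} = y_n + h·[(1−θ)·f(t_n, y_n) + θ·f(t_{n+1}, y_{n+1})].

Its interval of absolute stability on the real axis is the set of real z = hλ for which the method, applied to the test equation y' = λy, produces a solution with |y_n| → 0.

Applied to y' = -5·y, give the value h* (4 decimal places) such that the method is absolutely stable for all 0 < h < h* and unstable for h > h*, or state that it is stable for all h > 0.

(-7.3333,0); λ=-5 ⇒ h* = (22/3)/5 = 1.4667.

On y'=λy, z=hλ:
  y_{n+1} = y_n + z·[7/11·y_n + 4/11·y_{n+1}] ⇒ (1 − 4/11z)y_{n+1} = (1 + 7/11z)y_n
  R(z) = (1 + 7/11z)/(1 − 4/11z).

Find x<0 with |R(x)|<1.
x=-0.78: |R|=0.3924
R=−1: 1+7/11x = −1+4/11x ⇒ -3/11x=2 ⇒ x=2/(-3/11)=-7.3333
Confirm numerically:
  x=-5.725: |R|=0.85767 <1
  x=-5.622: |R|=0.84669 <1
  x=-5.606: |R|=0.84496 <1
  x=-4.215: |R|=0.66421 <1
  x=-7.904: |R|=1.04017 >1
  x=-7.757: |R|=1.03024 >1
  x=-7.406: |R|=1.00537 >1
Interval (-7.3333, 0).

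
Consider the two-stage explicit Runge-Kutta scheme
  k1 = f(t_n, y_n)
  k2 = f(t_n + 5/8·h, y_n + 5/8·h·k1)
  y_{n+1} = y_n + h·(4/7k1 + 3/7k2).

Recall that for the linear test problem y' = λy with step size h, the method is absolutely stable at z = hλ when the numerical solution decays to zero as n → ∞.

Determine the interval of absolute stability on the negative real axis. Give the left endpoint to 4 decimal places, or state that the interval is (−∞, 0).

Test eqn y'=λy, z=hλ:
  k1=λy_n ⇒ h·k1=z·y_n;  k2=λ(1+5/8z)y_n ⇒ h·k2=z(1+5/8z)y_n
  y_{n+1}/y_n = 1 + 4/7z + 3/7z(1+5/8z) = 1 + z + 15/56z²
  ⇒ R(z) = 1 + z + 15/56z².

Find x<0 with |R(x)|<1.
x=-1.01: |R|=0.2632
R=1: x+15/56x²=0 ⇒ x=−56/15=-3.7333; min R=1−1/(4·15/56)=0.0667>−1
Confirm numerically:
  x=-2.893: |R|=0.34882 <1
  x=-2.760: |R|=0.28043 <1
  x=-2.015: |R|=0.07256 <1
  x=-4.102: |R|=1.40507 >1
  x=-3.770: |R|=1.03703 >1
So |R|<1 on (-3.7333, 0).

z∈(-3.7333,0).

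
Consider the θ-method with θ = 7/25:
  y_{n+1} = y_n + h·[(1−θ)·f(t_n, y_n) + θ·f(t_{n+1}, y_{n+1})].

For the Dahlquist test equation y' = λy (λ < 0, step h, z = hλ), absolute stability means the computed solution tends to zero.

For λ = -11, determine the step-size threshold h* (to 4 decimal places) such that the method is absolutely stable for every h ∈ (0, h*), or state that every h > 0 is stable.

On y'=λy, z=hλ:
  y_{n+1} = y_n + z·[18/25·y_n + 7/25·y_{n+1}] ⇒ (1 − 7/25z)y_{n+1} = (1 + 18/25z)y_n
  ⇒ R(z) = (1 + 18/25z)/(1 − 7/25z).

Solve |R(x)|<1 on ℝ⁻.
x=-1.47: |R|=0.0414
R=−1: 1+18/25x = −1+7/25x ⇒ -11/25x=2 ⇒ x=2/(-11/25)=-4.5455
Confirm numerically:
  x=-3.446: |R|=0.75380 <1
  x=-2.699: |R|=0.53726 <1
  x=-2.079: |R|=0.31406 <1
  x=-5.079: |R|=1.09692 >1
  x=-4.865: |R|=1.05952 >1
  x=-4.810: |R|=1.04960 >1
Interval (-4.5455, 0).

(-4.5455,0); λ=-11 ⇒ h* = (50/11)/11 = 0.4132.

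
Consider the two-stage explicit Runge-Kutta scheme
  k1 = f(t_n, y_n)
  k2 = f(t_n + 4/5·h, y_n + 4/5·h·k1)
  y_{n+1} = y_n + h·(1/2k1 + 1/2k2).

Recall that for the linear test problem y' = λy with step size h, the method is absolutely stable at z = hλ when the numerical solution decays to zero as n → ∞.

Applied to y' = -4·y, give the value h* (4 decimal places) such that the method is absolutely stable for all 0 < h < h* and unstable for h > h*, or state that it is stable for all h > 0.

On y'=λy, z=hλ:
  k1=λy_n ⇒ h·k1=z·y_n;  k2=λ(1+4/5z)y_n ⇒ h·k2=z(1+4/5z)y_n
  y_{n+1}/y_n = 1 + 1/2z + 1/2z(1+4/5z) = 1 + z + 2/5z²
  ⇒ R(z) = 1 + z + 2/5z².

Find x<0 with |R(x)|<1.
x=-1.09: |R|=0.3852
R=1: x+2/5x²=0 ⇒ x=−5/2=-2.5000; min R=1−1/(4·2/5)=0.3750>−1
Confirm numerically:
  x=-2.477: |R|=0.97721 <1
  x=-1.856: |R|=0.52189 <1
  x=-1.219: |R|=0.37538 <1
  x=-1.173: |R|=0.37737 <1
  x=-3.044: |R|=1.66237 >1
  x=-2.831: |R|=1.37482 >1
Stable set (-2.5000, 0).

(-2.5000,0); λ=-4 ⇒ h* = (5/2)/4 = 0.6250.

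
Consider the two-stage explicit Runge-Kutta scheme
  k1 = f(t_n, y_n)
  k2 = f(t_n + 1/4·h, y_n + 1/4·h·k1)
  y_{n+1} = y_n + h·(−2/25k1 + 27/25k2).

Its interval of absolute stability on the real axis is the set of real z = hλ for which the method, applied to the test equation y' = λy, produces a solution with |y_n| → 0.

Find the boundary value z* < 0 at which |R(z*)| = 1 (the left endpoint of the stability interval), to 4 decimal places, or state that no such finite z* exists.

Set f=λy, z=hλ:
  k1=λy_n ⇒ h·k1=z·y_n;  k2=λ(1+1/4z)y_n ⇒ h·k2=z(1+1/4z)y_n
  y_{n+1}/y_n = 1 − 2/25z + 27/25z(1+1/4z) = 1 + z + 27/100z²
  R(z) = 1 + z + 27/100z².

Solve |R(x)|<1 on ℝ⁻.
x=-0.72: |R|=0.4200
R=1: x+27/100x²=0 ⇒ x=−100/27=-3.7037; min R=1−1/(4·27/100)=0.0741>−1
Confirm numerically:
  x=-3.378: |R|=0.70294 <1
  x=-1.830: |R|=0.07420 <1
  x=-1.603: |R|=0.09079 <1
  x=-1.511: |R|=0.10544 <1
  x=-4.164: |R|=1.51750 >1
  x=-3.764: |R|=1.06128 >1
Stable set (-3.7037, 0).

left endpoint -3.7037.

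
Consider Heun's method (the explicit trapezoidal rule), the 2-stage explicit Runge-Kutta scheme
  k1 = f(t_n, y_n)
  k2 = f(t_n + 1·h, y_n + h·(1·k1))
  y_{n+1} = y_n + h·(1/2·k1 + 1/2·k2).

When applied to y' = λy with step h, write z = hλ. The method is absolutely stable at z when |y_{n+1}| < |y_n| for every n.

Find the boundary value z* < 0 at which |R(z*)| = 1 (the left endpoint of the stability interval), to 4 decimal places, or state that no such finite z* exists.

Set f=λy, z=hλ:
  order 2, 2-stage ⇒ R(z)=1+z+z^2/2
  (e.g. R(-0.93)=0.50245, |R|=0.50245)

Boundary: |R(x)|=1, x<0.
x=-0.93: |R|=0.5025
|R(-2.06)|=1.0618 |R(-0.68)|=0.5512 |R(-0.56)|=0.5968
Bisect:
  x_lo=-2.5348 |R|=1.6778  x_hi=-0.3569 |R|=0.7068
  mid=-1.44585 |R|=0.59939 →hi
  mid=-1.99033 |R|=0.99037 →hi
  mid=-2.26257 |R|=1.29704 →lo
  mid=-2.12645 |R|=1.13444 →lo
  mid=-2.05839 |R|=1.06009 →lo
  mid=-2.02436 |R|=1.02465 →lo
  mid=-2.00734 |R|=1.00737 →lo
  mid=-1.99884 |R|=0.99884 →hi
  mid=-2.00309 |R|=1.00309 →lo
  ...
  [-2.00003,-1.99990] ⇒ x*=-2.0000
Interval (-2.0000, 0).

left endpoint -2.0000.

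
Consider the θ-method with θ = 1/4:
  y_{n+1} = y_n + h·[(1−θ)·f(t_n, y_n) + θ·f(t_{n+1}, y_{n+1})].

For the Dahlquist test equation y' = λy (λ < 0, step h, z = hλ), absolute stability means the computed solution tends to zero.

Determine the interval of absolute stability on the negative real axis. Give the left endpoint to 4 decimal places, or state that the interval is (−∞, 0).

(-4.0000, 0).

With y'=λy (z=hλ):
  y_{n+1} = y_n + z·[3/4·y_n + 1/4·y_{n+1}] ⇒ (1 − 1/4z)y_{n+1} = (1 + 3/4z)y_n
  so R(z) = (1 + 3/4z)/(1 − 1/4z).

Find x<0 with |R(x)|<1.
x=-0.44: |R|=0.6036
R=−1: 1+3/4x = −1+1/4x ⇒ -1/2x=2 ⇒ x=2/(-1/2)=-4.0000
Confirm numerically:
  x=-3.459: |R|=0.85494 <1
  x=-3.117: |R|=0.75186 <1
  x=-2.888: |R|=0.67712 <1
  x=-4.145: |R|=1.03560 >1
  x=-4.125: |R|=1.03077 >1
  x=-4.071: |R|=1.01759 >1
So |R|<1 on (-4.0000, 0).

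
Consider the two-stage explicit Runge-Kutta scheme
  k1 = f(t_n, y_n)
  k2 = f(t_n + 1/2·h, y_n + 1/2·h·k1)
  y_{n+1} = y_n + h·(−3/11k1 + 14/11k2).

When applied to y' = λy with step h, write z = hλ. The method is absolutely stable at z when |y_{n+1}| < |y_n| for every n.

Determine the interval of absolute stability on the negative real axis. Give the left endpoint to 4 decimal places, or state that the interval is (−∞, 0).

z∈(-1.5714,0).

Test eqn y'=λy, z=hλ:
  k1=λy_n ⇒ h·k1=z·y_n;  k2=λ(1+1/2z)y_n ⇒ h·k2=z(1+1/2z)y_n
  y_{n+1}/y_n = 1 − 3/11z + 14/11z(1+1/2z) = 1 + z + 7/11z²
  so R(z) = 1 + z + 7/11z².

Solve |R(x)|<1 on ℝ⁻.
x=-1.21: |R|=0.7217
R=1: x+7/11x²=0 ⇒ x=−11/7=-1.5714; min R=1−1/(4·7/11)=0.6071>−1
Confirm numerically:
  x=-1.546: |R|=0.97498 <1
  x=-0.988: |R|=0.63318 <1
  x=-0.655: |R|=0.61802 <1
  x=-1.726: |R|=1.16978 >1
  x=-1.636: |R|=1.06722 >1
Stable set (-1.5714, 0).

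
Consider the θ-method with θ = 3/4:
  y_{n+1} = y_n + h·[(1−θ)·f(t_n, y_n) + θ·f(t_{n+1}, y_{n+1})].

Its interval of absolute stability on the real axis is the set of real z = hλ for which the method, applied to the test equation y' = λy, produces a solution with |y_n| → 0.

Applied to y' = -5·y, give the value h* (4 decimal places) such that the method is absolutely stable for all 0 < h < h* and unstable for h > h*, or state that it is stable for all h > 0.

Test eqn y'=λy, z=hλ:
  y_{n+1} = y_n + z·[1/4·y_n + 3/4·y_{n+1}] ⇒ (1 − 3/4z)y_{n+1} = (1 + 1/4z)y_n
  so R(z) = (1 + 1/4z)/(1 − 3/4z).

Need |R(x)|<1, x<0.
x=-0.31: |R|=0.7485
x=-2: |R|=0.2000
x=-10: |R|=0.1765
x=-100: |R|=0.3158
θ=3/4≥1/2 ⇒ |1+1/4x|<|1−3/4x| ∀x<0 ⇒ unbounded interval.

unbounded; (−∞, 0). Any h>0 works for λ=-5.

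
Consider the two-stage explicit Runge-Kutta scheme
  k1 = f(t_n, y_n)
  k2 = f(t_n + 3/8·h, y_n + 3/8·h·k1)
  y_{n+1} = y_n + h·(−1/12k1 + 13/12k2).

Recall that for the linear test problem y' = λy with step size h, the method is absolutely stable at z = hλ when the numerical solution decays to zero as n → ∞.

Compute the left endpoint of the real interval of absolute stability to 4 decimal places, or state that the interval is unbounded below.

left endpoint -2.4615.

With y'=λy (z=hλ):
  k1=λy_n ⇒ h·k1=z·y_n;  k2=λ(1+3/8z)y_n ⇒ h·k2=z(1+3/8z)y_n
  y_{n+1}/y_n = 1 − 1/12z + 13/12z(1+3/8z) = 1 + z + 13/32z²
  Hence R(z) = 1 + z + 13/32z².

Find x<0 with |R(x)|<1.
x=-1.02: |R|=0.4027
R=1: x+13/32x²=0 ⇒ x=−32/13=-2.4615; min R=1−1/(4·13/32)=0.3846>−1
Confirm numerically:
  x=-2.159: |R|=0.73465 <1
  x=-2.084: |R|=0.68037 <1
  x=-1.358: |R|=0.39119 <1
  x=-2.780: |R|=1.35966 >1
  x=-2.704: |R|=1.26634 >1
  x=-2.697: |R|=1.25798 >1
So |R|<1 on (-2.4615, 0).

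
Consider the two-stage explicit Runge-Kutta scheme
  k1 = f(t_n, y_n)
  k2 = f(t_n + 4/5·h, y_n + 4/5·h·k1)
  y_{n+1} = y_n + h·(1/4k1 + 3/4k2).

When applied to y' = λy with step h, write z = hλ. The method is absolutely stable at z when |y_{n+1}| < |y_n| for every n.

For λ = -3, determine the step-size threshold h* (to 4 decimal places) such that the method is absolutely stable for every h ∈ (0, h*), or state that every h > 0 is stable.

(-1.6667,0); λ=-3 ⇒ h* = (5/3)/3 = 0.5556.

On y'=λy, z=hλ:
  k1=λy_n ⇒ h·k1=z·y_n;  k2=λ(1+4/5z)y_n ⇒ h·k2=z(1+4/5z)y_n
  y_{n+1}/y_n = 1 + 1/4z + 3/4z(1+4/5z) = 1 + z + 3/5z²
  R(z) = 1 + z + 3/5z².

Find x<0 with |R(x)|<1.
x=-0.48: |R|=0.6582
R=1: x+3/5x²=0 ⇒ x=−5/3=-1.6667; min R=1−1/(4·3/5)=0.5833>−1
Confirm numerically:
  x=-1.386: |R|=0.76660 <1
  x=-1.063: |R|=0.61498 <1
  x=-0.795: |R|=0.58421 <1
  x=-2.245: |R|=1.77902 >1
  x=-1.838: |R|=1.18895 >1
  x=-1.810: |R|=1.15566 >1
Stable set (-1.6667, 0).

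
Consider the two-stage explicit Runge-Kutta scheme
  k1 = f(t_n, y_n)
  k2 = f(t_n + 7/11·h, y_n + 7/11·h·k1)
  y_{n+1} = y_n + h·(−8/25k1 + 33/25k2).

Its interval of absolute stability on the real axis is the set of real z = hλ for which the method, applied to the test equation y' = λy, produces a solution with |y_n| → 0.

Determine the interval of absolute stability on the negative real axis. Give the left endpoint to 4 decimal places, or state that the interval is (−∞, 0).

z∈(-1.1905,0).

On y'=λy, z=hλ:
  k1=λy_n ⇒ h·k1=z·y_n;  k2=λ(1+7/11z)y_n ⇒ h·k2=z(1+7/11z)y_n
  y_{n+1}/y_n = 1 − 8/25z + 33/25z(1+7/11z) = 1 + z + 21/25z²
  R(z) = 1 + z + 21/25z².

Need |R(x)|<1, x<0.
x=-1.08: |R|=0.8998
R=1: x+21/25x²=0 ⇒ x=−25/21=-1.1905; min R=1−1/(4·21/25)=0.7024>−1
Confirm numerically:
  x=-1.032: |R|=0.86262 <1
  x=-0.985: |R|=0.82999 <1
  x=-0.979: |R|=0.82609 <1
  x=-0.912: |R|=0.78666 <1
  x=-1.450: |R|=1.31610 >1
  x=-1.295: |R|=1.11370 >1
  x=-1.212: |R|=1.02191 >1
So |R|<1 on (-1.1905, 0).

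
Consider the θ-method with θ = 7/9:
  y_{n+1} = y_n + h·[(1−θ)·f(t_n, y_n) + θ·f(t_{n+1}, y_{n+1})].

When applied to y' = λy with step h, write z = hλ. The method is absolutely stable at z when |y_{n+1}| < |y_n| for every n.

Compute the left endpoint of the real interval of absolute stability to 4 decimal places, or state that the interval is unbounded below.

unbounded; (−∞, 0).

Test eqn y'=λy, z=hλ:
  y_{n+1} = y_n + z·[2/9·y_n + 7/9·y_{n+1}] ⇒ (1 − 7/9z)y_{n+1} = (1 + 2/9z)y_n
  so R(z) = (1 + 2/9z)/(1 − 7/9z).

Need |R(x)|<1, x<0.
x=-1.35: |R|=0.3415
x=-2: |R|=0.2174
x=-10: |R|=0.1392
x=-100: |R|=0.2694
θ=7/9≥1/2 ⇒ |1+2/9x|<|1−7/9x| ∀x<0 ⇒ interval (−∞,0).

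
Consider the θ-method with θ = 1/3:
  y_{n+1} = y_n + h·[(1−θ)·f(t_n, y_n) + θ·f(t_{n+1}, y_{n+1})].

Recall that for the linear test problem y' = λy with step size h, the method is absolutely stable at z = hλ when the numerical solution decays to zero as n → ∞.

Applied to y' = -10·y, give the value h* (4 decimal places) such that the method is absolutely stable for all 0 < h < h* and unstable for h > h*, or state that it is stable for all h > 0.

On y'=λy, z=hλ:
  y_{n+1} = y_n + z·[2/3·y_n + 1/3·y_{n+1}] ⇒ (1 − 1/3z)y_{n+1} = (1 + 2/3z)y_n
  so R(z) = (1 + 2/3z)/(1 − 1/3z).

Solve |R(x)|<1 on ℝ⁻.
x=-0.97: |R|=0.2670
R=−1: 1+2/3x = −1+1/3x ⇒ -1/3x=2 ⇒ x=2/(-1/3)=-6.0000
Confirm numerically:
  x=-4.848: |R|=0.85321 <1
  x=-4.157: |R|=0.74249 <1
  x=-3.807: |R|=0.67783 <1
  x=-6.440: |R|=1.04661 >1
  x=-6.199: |R|=1.02163 >1
So |R|<1 on (-6.0000, 0).

(-6.0000,0); λ=-10 ⇒ h* = (6)/10 = 0.6000.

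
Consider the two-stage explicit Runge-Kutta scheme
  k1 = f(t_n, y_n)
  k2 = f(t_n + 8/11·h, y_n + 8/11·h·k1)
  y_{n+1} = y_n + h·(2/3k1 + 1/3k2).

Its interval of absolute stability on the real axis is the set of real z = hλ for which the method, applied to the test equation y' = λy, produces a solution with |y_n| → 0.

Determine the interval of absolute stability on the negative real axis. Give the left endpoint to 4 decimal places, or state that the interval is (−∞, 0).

z∈(-4.1250,0).

Set f=λy, z=hλ:
  k1=λy_n ⇒ h·k1=z·y_n;  k2=λ(1+8/11z)y_n ⇒ h·k2=z(1+8/11z)y_n
  y_{n+1}/y_n = 1 + 2/3z + 1/3z(1+8/11z) = 1 + z + 8/33z²
  ⇒ R(z) = 1 + z + 8/33z².

Solve |R(x)|<1 on ℝ⁻.
x=-0.95: |R|=0.2688
R=1: x+8/33x²=0 ⇒ x=−33/8=-4.1250; min R=1−1/(4·8/33)=-0.0312>−1
Confirm numerically:
  x=-3.003: |R|=0.18318 <1
  x=-1.860: |R|=0.02131 <1
  x=-1.731: |R|=0.00461 <1
  x=-4.339: |R|=1.22510 >1
  x=-4.262: |R|=1.14155 >1
Interval (-4.1250, 0).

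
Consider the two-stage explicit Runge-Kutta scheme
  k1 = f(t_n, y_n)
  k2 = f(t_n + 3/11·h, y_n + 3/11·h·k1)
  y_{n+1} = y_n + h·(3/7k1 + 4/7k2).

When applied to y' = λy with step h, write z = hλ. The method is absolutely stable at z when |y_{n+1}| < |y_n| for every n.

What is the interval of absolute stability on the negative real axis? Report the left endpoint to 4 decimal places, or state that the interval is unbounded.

(-6.4167, 0).

Set f=λy, z=hλ:
  k1=λy_n ⇒ h·k1=z·y_n;  k2=λ(1+3/11z)y_n ⇒ h·k2=z(1+3/11z)y_n
  y_{n+1}/y_n = 1 + 3/7z + 4/7z(1+3/11z) = 1 + z + 12/77z²
  so R(z) = 1 + z + 12/77z².

Boundary: |R(x)|=1, x<0.
x=-0.64: |R|=0.4238
R=1: x+12/77x²=0 ⇒ x=−77/12=-6.4167; min R=1−1/(4·12/77)=-0.6042>−1
Confirm numerically:
  x=-3.175: |R|=0.60399 <1
  x=-3.145: |R|=0.60354 <1
  x=-2.825: |R|=0.58127 <1
  x=-7.017: |R|=1.65650 >1
  x=-6.813: |R|=1.42081 >1
  x=-6.657: |R|=1.24933 >1
Interval (-6.4167, 0).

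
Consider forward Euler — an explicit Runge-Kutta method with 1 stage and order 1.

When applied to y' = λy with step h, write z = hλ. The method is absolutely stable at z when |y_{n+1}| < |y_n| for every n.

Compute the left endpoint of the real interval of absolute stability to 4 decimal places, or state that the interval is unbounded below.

With y'=λy (z=hλ):
  order 1, 1-stage ⇒ R(z)=1+z
  (e.g. R(-1.7)=-0.70000, |R|=0.70000)

Need |R(x)|<1, x<0.
x=-1.7: |R|=0.7000
|R(-1.99)|=0.9900 |R(-1.27)|=0.2700 |R(-0.72)|=0.2800
Bisect:
  x_lo=-2.7193 |R|=1.7193  x_hi=-0.2656 |R|=0.7344
  mid=-1.49243 |R|=0.49243 →hi
  mid=-2.10586 |R|=1.10586 →lo
  mid=-1.79915 |R|=0.79915 →hi
  mid=-1.95250 |R|=0.95250 →hi
  mid=-2.02918 |R|=1.02918 →lo
  mid=-1.99084 |R|=0.99084 →hi
  mid=-2.01001 |R|=1.01001 →lo
  mid=-2.00043 |R|=1.00043 →lo
  mid=-1.99564 |R|=0.99564 →hi
  ...
  [-2.00013,-1.99998] ⇒ x*=-2.0000
Stable set (-2.0000, 0).

z* = -2.0000.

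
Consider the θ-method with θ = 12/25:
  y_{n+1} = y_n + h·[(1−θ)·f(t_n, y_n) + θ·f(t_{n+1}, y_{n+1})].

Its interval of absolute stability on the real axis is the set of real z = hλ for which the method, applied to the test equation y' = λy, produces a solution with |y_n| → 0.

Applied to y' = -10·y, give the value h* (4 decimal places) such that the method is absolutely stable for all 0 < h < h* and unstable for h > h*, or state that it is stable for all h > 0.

(-50.0000,0); λ=-10 ⇒ h* = (50)/10 = 5.0000.

On y'=λy, z=hλ:
  y_{n+1} = y_n + z·[13/25·y_n + 12/25·y_{n+1}] ⇒ (1 − 12/25z)y_{n+1} = (1 + 13/25z)y_n
  ⇒ R(z) = (1 + 13/25z)/(1 − 12/25z).

Need |R(x)|<1, x<0.
x=-1.23: |R|=0.2266
R=−1: 1+13/25x = −1+12/25x ⇒ -1/25x=2 ⇒ x=2/(-1/25)=-50.0000
Confirm numerically:
  x=-34.446: |R|=0.96452 <1
  x=-28.311: |R|=0.94053 <1
  x=-21.473: |R|=0.89908 <1
  x=-21.140: |R|=0.89644 <1
  x=-50.311: |R|=1.00049 >1
  x=-50.303: |R|=1.00048 >1
Interval (-50.0000, 0).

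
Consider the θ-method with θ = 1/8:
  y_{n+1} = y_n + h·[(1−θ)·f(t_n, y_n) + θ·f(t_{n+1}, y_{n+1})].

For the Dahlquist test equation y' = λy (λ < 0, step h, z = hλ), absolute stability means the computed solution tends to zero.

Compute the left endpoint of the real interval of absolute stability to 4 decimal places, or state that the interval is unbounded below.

left endpoint -2.6667.

With y'=λy (z=hλ):
  y_{n+1} = y_n + z·[7/8·y_n + 1/8·y_{n+1}] ⇒ (1 − 1/8z)y_{n+1} = (1 + 7/8z)y_n
  ⇒ R(z) = (1 + 7/8z)/(1 − 1/8z).

Find x<0 with |R(x)|<1.
x=-1.53: |R|=0.2844
R=−1: 1+7/8x = −1+1/8x ⇒ -3/4x=2 ⇒ x=2/(-3/4)=-2.6667
Confirm numerically:
  x=-2.382: |R|=0.83548 <1
  x=-2.117: |R|=0.67401 <1
  x=-2.105: |R|=0.66650 <1
  x=-1.792: |R|=0.46405 <1
  x=-3.136: |R|=1.25287 >1
  x=-3.052: |R|=1.20919 >1
  x=-2.722: |R|=1.03096 >1
Interval (-2.6667, 0).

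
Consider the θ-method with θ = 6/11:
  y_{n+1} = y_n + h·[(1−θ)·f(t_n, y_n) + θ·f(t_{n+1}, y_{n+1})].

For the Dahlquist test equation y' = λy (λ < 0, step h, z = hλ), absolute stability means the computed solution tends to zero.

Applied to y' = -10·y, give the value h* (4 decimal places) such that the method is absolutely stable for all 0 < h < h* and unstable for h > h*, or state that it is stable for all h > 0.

(−∞, 0) — no finite endpoint. Any h>0 works for λ=-10.

With y'=λy (z=hλ):
  y_{n+1} = y_n + z·[5/11·y_n + 6/11·y_{n+1}] ⇒ (1 − 6/11z)y_{n+1} = (1 + 5/11z)y_n
  Hence R(z) = (1 + 5/11z)/(1 − 6/11z).

Need |R(x)|<1, x<0.
x=-0.6: |R|=0.5479
x=-2: |R|=0.0435
x=-10: |R|=0.5493
x=-100: |R|=0.8003
θ=6/11≥1/2 ⇒ |1+5/11x|<|1−6/11x| ∀x<0 ⇒ stable on all of ℝ⁻.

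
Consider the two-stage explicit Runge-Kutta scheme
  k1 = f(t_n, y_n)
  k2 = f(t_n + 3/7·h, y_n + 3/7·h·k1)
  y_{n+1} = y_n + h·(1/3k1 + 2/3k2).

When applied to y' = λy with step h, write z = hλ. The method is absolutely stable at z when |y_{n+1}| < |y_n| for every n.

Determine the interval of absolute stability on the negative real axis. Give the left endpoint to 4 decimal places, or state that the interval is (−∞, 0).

On y'=λy, z=hλ:
  k1=λy_n ⇒ h·k1=z·y_n;  k2=λ(1+3/7z)y_n ⇒ h·k2=z(1+3/7z)y_n
  y_{n+1}/y_n = 1 + 1/3z + 2/3z(1+3/7z) = 1 + z + 2/7z²
  R(z) = 1 + z + 2/7z².

Find x<0 with |R(x)|<1.
x=-1.09: |R|=0.2495
R=1: x+2/7x²=0 ⇒ x=−7/2=-3.5000; min R=1−1/(4·2/7)=0.1250>−1
Confirm numerically:
  x=-2.905: |R|=0.50615 <1
  x=-2.536: |R|=0.30151 <1
  x=-1.999: |R|=0.14271 <1
  x=-3.926: |R|=1.47785 >1
  x=-3.589: |R|=1.09126 >1
Interval (-3.5000, 0).

z∈(-3.5000,0).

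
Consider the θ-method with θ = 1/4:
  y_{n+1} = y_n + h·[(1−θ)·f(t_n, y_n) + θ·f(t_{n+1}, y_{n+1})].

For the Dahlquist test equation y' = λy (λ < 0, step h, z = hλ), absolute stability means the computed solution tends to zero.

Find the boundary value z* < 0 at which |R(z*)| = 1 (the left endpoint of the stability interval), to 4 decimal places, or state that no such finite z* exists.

With y'=λy (z=hλ):
  y_{n+1} = y_n + z·[3/4·y_n + 1/4·y_{n+1}] ⇒ (1 − 1/4z)y_{n+1} = (1 + 3/4z)y_n
  R(z) = (1 + 3/4z)/(1 − 1/4z).

Boundary: |R(x)|=1, x<0.
x=-0.61: |R|=0.4707
R=−1: 1+3/4x = −1+1/4x ⇒ -1/2x=2 ⇒ x=2/(-1/2)=-4.0000
Confirm numerically:
  x=-3.436: |R|=0.84831 <1
  x=-2.997: |R|=0.71331 <1
  x=-1.856: |R|=0.26776 <1
  x=-1.698: |R|=0.19200 <1
  x=-4.234: |R|=1.05684 >1
  x=-4.221: |R|=1.05376 >1
So |R|<1 on (-4.0000, 0).

z* = -4.0000.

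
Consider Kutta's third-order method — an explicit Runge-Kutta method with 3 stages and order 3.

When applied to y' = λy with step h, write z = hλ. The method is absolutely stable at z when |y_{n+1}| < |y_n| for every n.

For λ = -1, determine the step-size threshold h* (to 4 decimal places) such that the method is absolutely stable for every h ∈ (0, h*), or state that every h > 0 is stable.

Set f=λy, z=hλ:
  order 3, 3-stage ⇒ R(z)=1+z+z^2/2+z^3/6
  (e.g. R(-1.29)=0.18427, |R|=0.18427)

Solve |R(x)|<1 on ℝ⁻.
x=-1.29: |R|=0.1843
|R(-2.55)|=1.0623 |R(-2.23)|=0.5918 |R(-1.66)|=0.0446
Bisect:
  x_lo=-3.1465 |R|=2.3882  x_hi=-0.2248 |R|=0.7985
  mid=-1.68567 |R|=0.06323 →hi
  mid=-2.41608 |R|=0.84799 →hi
  mid=-2.78129 |R|=1.49932 →lo
  mid=-2.59869 |R|=1.14700 →lo
  mid=-2.50739 |R|=0.99121 →hi
  mid=-2.55304 |R|=1.06749 →lo
  mid=-2.53021 |R|=1.02895 →lo
  ...
  [-2.51291,-2.51274] ⇒ x*=-2.5127
Interval (-2.5127, 0).

(-2.5127,0); λ=-1 ⇒ h* = 2.5127.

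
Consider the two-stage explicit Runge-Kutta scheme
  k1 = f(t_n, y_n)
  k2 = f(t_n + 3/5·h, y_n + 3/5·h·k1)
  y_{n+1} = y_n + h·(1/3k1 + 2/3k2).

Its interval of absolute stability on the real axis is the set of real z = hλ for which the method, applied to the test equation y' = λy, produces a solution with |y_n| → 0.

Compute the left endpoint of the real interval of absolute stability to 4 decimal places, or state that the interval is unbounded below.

z* = -2.5000.

Test eqn y'=λy, z=hλ:
  k1=λy_n ⇒ h·k1=z·y_n;  k2=λ(1+3/5z)y_n ⇒ h·k2=z(1+3/5z)y_n
  y_{n+1}/y_n = 1 + 1/3z + 2/3z(1+3/5z) = 1 + z + 2/5z²
  ⇒ R(z) = 1 + z + 2/5z².

Find x<0 with |R(x)|<1.
x=-0.92: |R|=0.4186
R=1: x+2/5x²=0 ⇒ x=−5/2=-2.5000; min R=1−1/(4·2/5)=0.3750>−1
Confirm numerically:
  x=-2.024: |R|=0.61463 <1
  x=-1.802: |R|=0.49688 <1
  x=-1.392: |R|=0.38307 <1
  x=-1.192: |R|=0.37635 <1
  x=-2.906: |R|=1.47193 >1
  x=-2.810: |R|=1.34844 >1
  x=-2.591: |R|=1.09431 >1
Interval (-2.5000, 0).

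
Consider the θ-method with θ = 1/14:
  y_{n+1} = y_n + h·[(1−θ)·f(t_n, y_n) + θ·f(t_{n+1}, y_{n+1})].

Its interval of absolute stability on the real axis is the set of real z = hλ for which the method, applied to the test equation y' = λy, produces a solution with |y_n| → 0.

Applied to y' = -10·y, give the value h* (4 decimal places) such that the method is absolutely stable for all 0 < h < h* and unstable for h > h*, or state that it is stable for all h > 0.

(-2.3333,0); λ=-10 ⇒ h* = (7/3)/10 = 0.2333.

Set f=λy, z=hλ:
  y_{n+1} = y_n + z·[13/14·y_n + 1/14·y_{n+1}] ⇒ (1 − 1/14z)y_{n+1} = (1 + 13/14z)y_n
  Hence R(z) = (1 + 13/14z)/(1 − 1/14z).

Solve |R(x)|<1 on ℝ⁻.
x=-1.72: |R|=0.5318
R=−1: 1+13/14x = −1+1/14x ⇒ -6/7x=2 ⇒ x=2/(-6/7)=-2.3333
Confirm numerically:
  x=-1.848: |R|=0.63251 <1
  x=-1.817: |R|=0.60827 <1
  x=-1.541: |R|=0.38820 <1
  x=-1.082: |R|=0.00438 <1
  x=-2.886: |R|=1.39275 >1
  x=-2.767: |R|=1.31037 >1
Stable set (-2.3333, 0).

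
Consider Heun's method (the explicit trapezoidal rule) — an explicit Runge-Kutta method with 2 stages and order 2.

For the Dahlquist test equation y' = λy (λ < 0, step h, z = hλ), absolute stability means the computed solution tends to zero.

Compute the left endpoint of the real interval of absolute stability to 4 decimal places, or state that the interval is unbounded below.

On y'=λy, z=hλ:
  order 2, 2-stage ⇒ R(z)=1+z+z^2/2
  (e.g. R(-0.86)=0.50980, |R|=0.50980)

Solve |R(x)|<1 on ℝ⁻.
x=-0.86: |R|=0.5098
|R(-2.19)|=1.2080 |R(-0.9)|=0.5050 |R(-0.87)|=0.5085
Bisect:
  x_lo=-2.6254 |R|=1.8210  x_hi=-0.1442 |R|=0.8662
  mid=-1.38479 |R|=0.57403 →hi
  mid=-2.00510 |R|=1.00511 →lo
  mid=-1.69494 |R|=0.74147 →hi
  mid=-1.85002 |R|=0.86127 →hi
  mid=-1.92756 |R|=0.93018 →hi
  mid=-1.96633 |R|=0.96690 →hi
  mid=-1.98571 |R|=0.98582 →hi
  mid=-1.99541 |R|=0.99542 →hi
  ...
  [-2.00010,-1.99995] ⇒ x*=-2.0000
Interval (-2.0000, 0).

z* = -2.0000.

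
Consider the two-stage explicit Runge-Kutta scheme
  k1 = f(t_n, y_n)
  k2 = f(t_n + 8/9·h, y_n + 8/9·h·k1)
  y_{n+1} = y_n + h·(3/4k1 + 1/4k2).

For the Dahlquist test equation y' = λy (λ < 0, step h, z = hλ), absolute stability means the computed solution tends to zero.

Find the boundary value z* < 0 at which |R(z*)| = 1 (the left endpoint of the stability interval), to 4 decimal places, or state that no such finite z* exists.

Test eqn y'=λy, z=hλ:
  k1=λy_n ⇒ h·k1=z·y_n;  k2=λ(1+8/9z)y_n ⇒ h·k2=z(1+8/9z)y_n
  y_{n+1}/y_n = 1 + 3/4z + 1/4z(1+8/9z) = 1 + z + 2/9z²
  Hence R(z) = 1 + z + 2/9z².

Need |R(x)|<1, x<0.
x=-0.55: |R|=0.5172
R=1: x+2/9x²=0 ⇒ x=−9/2=-4.5000; min R=1−1/(4·2/9)=-0.1250>−1
Confirm numerically:
  x=-4.375: |R|=0.87847 <1
  x=-3.767: |R|=0.38640 <1
  x=-2.747: |R|=0.07011 <1
  x=-4.987: |R|=1.53970 >1
  x=-4.888: |R|=1.42145 >1
  x=-4.633: |R|=1.13693 >1
So |R|<1 on (-4.5000, 0).

z* = -4.5000.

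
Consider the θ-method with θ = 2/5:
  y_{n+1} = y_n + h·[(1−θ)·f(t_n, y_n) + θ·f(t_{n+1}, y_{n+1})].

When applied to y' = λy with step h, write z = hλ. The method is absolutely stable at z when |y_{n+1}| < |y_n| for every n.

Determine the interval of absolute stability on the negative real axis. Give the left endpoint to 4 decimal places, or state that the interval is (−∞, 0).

Test eqn y'=λy, z=hλ:
  y_{n+1} = y_n + z·[3/5·y_n + 2/5·y_{n+1}] ⇒ (1 − 2/5z)y_{n+1} = (1 + 3/5z)y_n
  so R(z) = (1 + 3/5z)/(1 − 2/5z).

Find x<0 with |R(x)|<1.
x=-1.58: |R|=0.0319
R=−1: 1+3/5x = −1+2/5x ⇒ -1/5x=2 ⇒ x=2/(-1/5)=-10.0000
Confirm numerically:
  x=-8.991: |R|=0.95610 <1
  x=-8.311: |R|=0.92189 <1
  x=-6.590: |R|=0.81243 <1
  x=-10.502: |R|=1.01930 >1
  x=-10.412: |R|=1.01595 >1
  x=-10.071: |R|=1.00282 >1
So |R|<1 on (-10.0000, 0).

z∈(-10.0000,0).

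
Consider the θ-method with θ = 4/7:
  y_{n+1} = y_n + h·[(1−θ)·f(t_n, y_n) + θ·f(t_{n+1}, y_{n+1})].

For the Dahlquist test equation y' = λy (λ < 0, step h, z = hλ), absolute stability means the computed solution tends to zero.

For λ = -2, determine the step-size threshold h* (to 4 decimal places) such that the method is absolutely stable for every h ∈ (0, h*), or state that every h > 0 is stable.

interval (−∞, 0). Any h>0 works for λ=-2.

Test eqn y'=λy, z=hλ:
  y_{n+1} = y_n + z·[3/7·y_n + 4/7·y_{n+1}] ⇒ (1 − 4/7z)y_{n+1} = (1 + 3/7z)y_n
  ⇒ R(z) = (1 + 3/7z)/(1 − 4/7z).

Solve |R(x)|<1 on ℝ⁻.
x=-1.23: |R|=0.2777
x=-2: |R|=0.0667
x=-10: |R|=0.4894
x=-100: |R|=0.7199
θ=4/7≥1/2 ⇒ |1+3/7x|<|1−4/7x| ∀x<0 ⇒ stable on all of ℝ⁻.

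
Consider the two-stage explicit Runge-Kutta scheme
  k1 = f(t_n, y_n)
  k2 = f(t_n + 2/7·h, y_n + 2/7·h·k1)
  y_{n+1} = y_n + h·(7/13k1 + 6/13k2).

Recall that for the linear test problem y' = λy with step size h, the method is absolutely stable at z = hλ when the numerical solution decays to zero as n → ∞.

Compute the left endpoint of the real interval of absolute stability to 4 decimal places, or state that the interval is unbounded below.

z* = -7.5833.

On y'=λy, z=hλ:
  k1=λy_n ⇒ h·k1=z·y_n;  k2=λ(1+2/7z)y_n ⇒ h·k2=z(1+2/7z)y_n
  y_{n+1}/y_n = 1 + 7/13z + 6/13z(1+2/7z) = 1 + z + 12/91z²
  ⇒ R(z) = 1 + z + 12/91z².

Find x<0 with |R(x)|<1.
x=-0.52: |R|=0.5157
R=1: x+12/91x²=0 ⇒ x=−91/12=-7.5833; min R=1−1/(4·12/91)=-0.8958>−1
Confirm numerically:
  x=-7.430: |R|=0.84977 <1
  x=-7.087: |R|=0.53615 <1
  x=-6.366: |R|=0.02192 <1
  x=-4.821: |R|=0.75612 <1
  x=-8.151: |R|=1.61016 >1
  x=-7.707: |R|=1.12568 >1
  x=-7.626: |R|=1.04291 >1
Stable set (-7.5833, 0).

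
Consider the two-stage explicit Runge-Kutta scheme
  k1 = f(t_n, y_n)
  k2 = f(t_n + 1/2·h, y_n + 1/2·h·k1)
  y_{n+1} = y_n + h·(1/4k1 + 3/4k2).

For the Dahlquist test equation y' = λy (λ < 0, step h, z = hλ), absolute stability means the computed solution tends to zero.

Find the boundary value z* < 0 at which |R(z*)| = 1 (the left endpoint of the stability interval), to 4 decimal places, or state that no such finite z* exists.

z* = -2.6667.

Set f=λy, z=hλ:
  k1=λy_n ⇒ h·k1=z·y_n;  k2=λ(1+1/2z)y_n ⇒ h·k2=z(1+1/2z)y_n
  y_{n+1}/y_n = 1 + 1/4z + 3/4z(1+1/2z) = 1 + z + 3/8z²
  so R(z) = 1 + z + 3/8z².

Need |R(x)|<1, x<0.
x=-1.14: |R|=0.3474
R=1: x+3/8x²=0 ⇒ x=−8/3=-2.6667; min R=1−1/(4·3/8)=0.3333>−1
Confirm numerically:
  x=-2.578: |R|=0.91428 <1
  x=-2.276: |R|=0.66657 <1
  x=-1.695: |R|=0.38238 <1
  x=-3.228: |R|=1.67949 >1
  x=-2.713: |R|=1.04714 >1
Stable set (-2.6667, 0).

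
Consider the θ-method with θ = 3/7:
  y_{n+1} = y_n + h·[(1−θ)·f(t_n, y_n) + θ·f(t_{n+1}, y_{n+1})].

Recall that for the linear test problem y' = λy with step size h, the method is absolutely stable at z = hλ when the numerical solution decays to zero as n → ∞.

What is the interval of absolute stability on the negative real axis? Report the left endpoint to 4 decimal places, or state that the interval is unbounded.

Set f=λy, z=hλ:
  y_{n+1} = y_n + z·[4/7·y_n + 3/7·y_{n+1}] ⇒ (1 − 3/7z)y_{n+1} = (1 + 4/7z)y_n
  Hence R(z) = (1 + 4/7z)/(1 − 3/7z).

Need |R(x)|<1, x<0.
x=-0.61: |R|=0.5164
R=−1: 1+4/7x = −1+3/7x ⇒ -1/7x=2 ⇒ x=2/(-1/7)=-14.0000
Confirm numerically:
  x=-12.685: |R|=0.97081 <1
  x=-10.604: |R|=0.91250 <1
  x=-8.251: |R|=0.81895 <1
  x=-14.563: |R|=1.01111 >1
  x=-14.432: |R|=1.00859 >1
  x=-14.077: |R|=1.00156 >1
So |R|<1 on (-14.0000, 0).

z∈(-14.0000,0).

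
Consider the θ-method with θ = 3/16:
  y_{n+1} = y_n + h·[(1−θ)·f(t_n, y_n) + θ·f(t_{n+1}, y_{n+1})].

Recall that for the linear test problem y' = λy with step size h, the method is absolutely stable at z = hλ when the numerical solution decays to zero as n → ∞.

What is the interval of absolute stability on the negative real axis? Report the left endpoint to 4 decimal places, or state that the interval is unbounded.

On y'=λy, z=hλ:
  y_{n+1} = y_n + z·[13/16·y_n + 3/16·y_{n+1}] ⇒ (1 − 3/16z)y_{n+1} = (1 + 13/16z)y_n
  R(z) = (1 + 13/16z)/(1 − 3/16z).

Boundary: |R(x)|=1, x<0.
x=-0.79: |R|=0.3119
R=−1: 1+13/16x = −1+3/16x ⇒ -5/8x=2 ⇒ x=2/(-5/8)=-3.2000
Confirm numerically:
  x=-2.097: |R|=0.50518 <1
  x=-1.572: |R|=0.21413 <1
  x=-1.470: |R|=0.15238 <1
  x=-1.456: |R|=0.14375 <1
  x=-3.660: |R|=1.17050 >1
  x=-3.306: |R|=1.04090 >1
So |R|<1 on (-3.2000, 0).

z∈(-3.2000,0).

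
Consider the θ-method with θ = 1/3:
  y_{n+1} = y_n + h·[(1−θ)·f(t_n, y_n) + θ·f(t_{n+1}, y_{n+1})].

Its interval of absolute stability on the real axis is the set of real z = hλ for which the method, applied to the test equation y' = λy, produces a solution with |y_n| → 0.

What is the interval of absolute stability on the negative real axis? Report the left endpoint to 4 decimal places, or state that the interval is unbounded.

With y'=λy (z=hλ):
  y_{n+1} = y_n + z·[2/3·y_n + 1/3·y_{n+1}] ⇒ (1 − 1/3z)y_{n+1} = (1 + 2/3z)y_n
  Hence R(z) = (1 + 2/3z)/(1 − 1/3z).

Find x<0 with |R(x)|<1.
x=-0.47: |R|=0.5937
R=−1: 1+2/3x = −1+1/3x ⇒ -1/3x=2 ⇒ x=2/(-1/3)=-6.0000
Confirm numerically:
  x=-5.820: |R|=0.97959 <1
  x=-5.266: |R|=0.91120 <1
  x=-3.932: |R|=0.70167 <1
  x=-3.176: |R|=0.54275 <1
  x=-6.323: |R|=1.03465 >1
  x=-6.172: |R|=1.01875 >1
So |R|<1 on (-6.0000, 0).

(-6.0000, 0).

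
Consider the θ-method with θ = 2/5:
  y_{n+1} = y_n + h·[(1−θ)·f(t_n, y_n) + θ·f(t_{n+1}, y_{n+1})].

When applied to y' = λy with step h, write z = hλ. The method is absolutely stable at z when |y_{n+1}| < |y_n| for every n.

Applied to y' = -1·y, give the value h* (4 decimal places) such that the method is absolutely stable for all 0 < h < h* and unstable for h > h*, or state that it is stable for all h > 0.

On y'=λy, z=hλ:
  y_{n+1} = y_n + z·[3/5·y_n + 2/5·y_{n+1}] ⇒ (1 − 2/5z)y_{n+1} = (1 + 3/5z)y_n
  Hence R(z) = (1 + 3/5z)/(1 − 2/5z).

Find x<0 with |R(x)|<1.
x=-0.53: |R|=0.5627
R=−1: 1+3/5x = −1+2/5x ⇒ -1/5x=2 ⇒ x=2/(-1/5)=-10.0000
Confirm numerically:
  x=-9.836: |R|=0.99335 <1
  x=-8.143: |R|=0.91276 <1
  x=-5.809: |R|=0.74780 <1
  x=-10.513: |R|=1.01971 >1
  x=-10.090: |R|=1.00357 >1
So |R|<1 on (-10.0000, 0).

(-10.0000,0); λ=-1 ⇒ h* = (10)/1 = 10.0000.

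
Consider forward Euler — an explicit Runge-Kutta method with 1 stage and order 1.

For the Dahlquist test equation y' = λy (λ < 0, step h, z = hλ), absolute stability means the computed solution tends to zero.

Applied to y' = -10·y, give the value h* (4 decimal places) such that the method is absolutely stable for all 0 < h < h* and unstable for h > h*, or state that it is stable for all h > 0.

On y'=λy, z=hλ:
  order 1, 1-stage ⇒ R(z)=1+z
  (e.g. R(-0.95)=0.05000, |R|=0.05000)

Boundary: |R(x)|=1, x<0.
x=-0.95: |R|=0.0500
|R(-2)|=1.0000 |R(-1.64)|=0.6400 |R(-1.02)|=0.0200
Bisect:
  x_lo=-2.5349 |R|=1.5349  x_hi=-0.1397 |R|=0.8603
  mid=-1.33732 |R|=0.33732 →hi
  mid=-1.93611 |R|=0.93611 →hi
  mid=-2.23551 |R|=1.23551 →lo
  mid=-2.08581 |R|=1.08581 →lo
  mid=-2.01096 |R|=1.01096 →lo
  mid=-1.97354 |R|=0.97354 →hi
  mid=-1.99225 |R|=0.99225 →hi
  mid=-2.00161 |R|=1.00161 →lo
  mid=-1.99693 |R|=0.99693 →hi
  ...
  [-2.00015,-2.00000] ⇒ x*=-2.0000
So |R|<1 on (-2.0000, 0).

(-2.0000,0); λ=-10 ⇒ h* = 0.2000.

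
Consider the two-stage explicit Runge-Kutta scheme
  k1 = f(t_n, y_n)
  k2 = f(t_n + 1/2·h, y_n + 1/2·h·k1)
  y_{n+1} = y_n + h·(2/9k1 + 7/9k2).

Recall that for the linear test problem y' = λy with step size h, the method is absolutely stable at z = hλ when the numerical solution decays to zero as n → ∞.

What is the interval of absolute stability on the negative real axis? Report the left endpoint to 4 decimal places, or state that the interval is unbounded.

(-2.5714, 0).

With y'=λy (z=hλ):
  k1=λy_n ⇒ h·k1=z·y_n;  k2=λ(1+1/2z)y_n ⇒ h·k2=z(1+1/2z)y_n
  y_{n+1}/y_n = 1 + 2/9z + 7/9z(1+1/2z) = 1 + z + 7/18z²
  ⇒ R(z) = 1 + z + 7/18z².

Need |R(x)|<1, x<0.
x=-0.75: |R|=0.4688
R=1: x+7/18x²=0 ⇒ x=−18/7=-2.5714; min R=1−1/(4·7/18)=0.3571>−1
Confirm numerically:
  x=-2.542: |R|=0.97091 <1
  x=-2.524: |R|=0.95345 <1
  x=-1.694: |R|=0.42197 <1
  x=-1.475: |R|=0.37108 <1
  x=-3.028: |R|=1.53764 >1
  x=-2.856: |R|=1.31606 >1
  x=-2.836: |R|=1.29179 >1
Interval (-2.5714, 0).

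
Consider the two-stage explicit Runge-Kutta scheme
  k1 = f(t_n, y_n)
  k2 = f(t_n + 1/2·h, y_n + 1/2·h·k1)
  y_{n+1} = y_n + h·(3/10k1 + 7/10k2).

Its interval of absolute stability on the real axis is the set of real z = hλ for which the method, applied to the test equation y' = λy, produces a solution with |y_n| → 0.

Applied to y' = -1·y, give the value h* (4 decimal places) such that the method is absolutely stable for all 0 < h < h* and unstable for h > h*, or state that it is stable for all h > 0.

Set f=λy, z=hλ:
  k1=λy_n ⇒ h·k1=z·y_n;  k2=λ(1+1/2z)y_n ⇒ h·k2=z(1+1/2z)y_n
  y_{n+1}/y_n = 1 + 3/10z + 7/10z(1+1/2z) = 1 + z + 7/20z²
  ⇒ R(z) = 1 + z + 7/20z².

Find x<0 with |R(x)|<1.
x=-1.13: |R|=0.3169
R=1: x+7/20x²=0 ⇒ x=−20/7=-2.8571; min R=1−1/(4·7/20)=0.2857>−1
Confirm numerically:
  x=-2.285: |R|=0.54243 <1
  x=-1.928: |R|=0.37301 <1
  x=-1.600: |R|=0.29600 <1
  x=-1.417: |R|=0.28576 <1
  x=-3.444: |R|=1.70740 >1
  x=-3.007: |R|=1.15772 >1
Stable set (-2.8571, 0).

(-2.8571,0); λ=-1 ⇒ h* = (20/7)/1 = 2.8571.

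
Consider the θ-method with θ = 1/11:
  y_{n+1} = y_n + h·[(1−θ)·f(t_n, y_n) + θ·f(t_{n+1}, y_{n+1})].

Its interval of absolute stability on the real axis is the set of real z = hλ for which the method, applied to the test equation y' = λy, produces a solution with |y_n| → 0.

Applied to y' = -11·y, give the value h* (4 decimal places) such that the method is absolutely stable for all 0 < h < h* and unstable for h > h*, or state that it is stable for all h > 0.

Test eqn y'=λy, z=hλ:
  y_{n+1} = y_n + z·[10/11·y_n + 1/11·y_{n+1}] ⇒ (1 − 1/11z)y_{n+1} = (1 + 10/11z)y_n
  Hence R(z) = (1 + 10/11z)/(1 − 1/11z).

Solve |R(x)|<1 on ℝ⁻.
x=-1.51: |R|=0.3277
R=−1: 1+10/11x = −1+1/11x ⇒ -9/11x=2 ⇒ x=2/(-9/11)=-2.4444
Confirm numerically:
  x=-2.182: |R|=0.82082 <1
  x=-1.999: |R|=0.69159 <1
  x=-1.870: |R|=0.59829 <1
  x=-1.006: |R|=0.07829 <1
  x=-2.714: |R|=1.17690 >1
  x=-2.500: |R|=1.03704 >1
  x=-2.478: |R|=1.02241 >1
Interval (-2.4444, 0).

(-2.4444,0); λ=-11 ⇒ h* = (22/9)/11 = 0.2222.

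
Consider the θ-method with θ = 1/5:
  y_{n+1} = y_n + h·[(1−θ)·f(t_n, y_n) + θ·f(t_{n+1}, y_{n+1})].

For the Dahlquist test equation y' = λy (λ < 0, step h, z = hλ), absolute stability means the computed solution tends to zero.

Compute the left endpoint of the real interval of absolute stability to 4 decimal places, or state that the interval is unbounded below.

Test eqn y'=λy, z=hλ:
  y_{n+1} = y_n + z·[4/5·y_n + 1/5·y_{n+1}] ⇒ (1 − 1/5z)y_{n+1} = (1 + 4/5z)y_n
  so R(z) = (1 + 4/5z)/(1 − 1/5z).

Solve |R(x)|<1 on ℝ⁻.
x=-0.33: |R|=0.6904
R=−1: 1+4/5x = −1+1/5x ⇒ -3/5x=2 ⇒ x=2/(-3/5)=-3.3333
Confirm numerically:
  x=-3.150: |R|=0.93252 <1
  x=-3.041: |R|=0.89093 <1
  x=-2.653: |R|=0.73331 <1
  x=-3.763: |R|=1.14710 >1
  x=-3.528: |R|=1.06848 >1
So |R|<1 on (-3.3333, 0).

z* = -3.3333.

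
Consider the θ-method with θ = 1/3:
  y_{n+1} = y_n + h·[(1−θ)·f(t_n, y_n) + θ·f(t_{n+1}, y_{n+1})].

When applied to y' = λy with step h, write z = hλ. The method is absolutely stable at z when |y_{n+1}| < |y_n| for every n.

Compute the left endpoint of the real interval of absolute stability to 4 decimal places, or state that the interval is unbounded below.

With y'=λy (z=hλ):
  y_{n+1} = y_n + z·[2/3·y_n + 1/3·y_{n+1}] ⇒ (1 − 1/3z)y_{n+1} = (1 + 2/3z)y_n
  Hence R(z) = (1 + 2/3z)/(1 − 1/3z).

Solve |R(x)|<1 on ℝ⁻.
x=-0.46: |R|=0.6012
R=−1: 1+2/3x = −1+1/3x ⇒ -1/3x=2 ⇒ x=2/(-1/3)=-6.0000
Confirm numerically:
  x=-5.898: |R|=0.98854 <1
  x=-3.567: |R|=0.62951 <1
  x=-2.888: |R|=0.47147 <1
  x=-6.502: |R|=1.05283 >1
  x=-6.356: |R|=1.03805 >1
Stable set (-6.0000, 0).

z* = -6.0000.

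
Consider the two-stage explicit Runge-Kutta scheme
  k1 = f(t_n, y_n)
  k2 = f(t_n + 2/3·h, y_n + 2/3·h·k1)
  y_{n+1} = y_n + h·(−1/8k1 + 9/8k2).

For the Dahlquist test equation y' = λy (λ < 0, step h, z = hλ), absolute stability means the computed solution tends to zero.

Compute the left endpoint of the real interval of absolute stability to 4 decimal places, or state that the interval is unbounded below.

Test eqn y'=λy, z=hλ:
  k1=λy_n ⇒ h·k1=z·y_n;  k2=λ(1+2/3z)y_n ⇒ h·k2=z(1+2/3z)y_n
  y_{n+1}/y_n = 1 − 1/8z + 9/8z(1+2/3z) = 1 + z + 3/4z²
  R(z) = 1 + z + 3/4z².

Need |R(x)|<1, x<0.
x=-1.43: |R|=1.1037
R=1: x+3/4x²=0 ⇒ x=−4/3=-1.3333; min R=1−1/(4·3/4)=0.6667>−1
Confirm numerically:
  x=-1.158: |R|=0.84772 <1
  x=-1.092: |R|=0.80235 <1
  x=-0.595: |R|=0.67052 <1
  x=-1.729: |R|=1.51308 >1
  x=-1.574: |R|=1.28411 >1
Stable set (-1.3333, 0).

z* = -1.3333.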